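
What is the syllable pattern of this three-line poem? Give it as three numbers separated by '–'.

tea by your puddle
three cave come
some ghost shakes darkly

5–3–5

Line 1: tea (1), by (1), your (1), puddle (2) → 5
Line 2: three (1), cave (1), come (1) → 3
Line 3: some (1), ghost (1), shakes (1), darkly (2) → 5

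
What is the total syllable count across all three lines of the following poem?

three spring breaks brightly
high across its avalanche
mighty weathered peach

17

Line 1: "three spring breaks brightly": 1+1+1+2 = 5
Line 2: "high across its avalanche": 1+2+1+3 = 7
Line 3: "mighty weathered peach": 2+2+1 = 5
Total: 5 + 7 + 5 = 17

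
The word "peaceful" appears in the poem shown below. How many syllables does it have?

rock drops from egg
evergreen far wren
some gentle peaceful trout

2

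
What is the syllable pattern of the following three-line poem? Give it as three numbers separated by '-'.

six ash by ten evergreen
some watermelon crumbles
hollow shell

7-7-3

Line 1: "six ash by ten evergreen": 1+1+1+1+3 = 7
Line 2: "some watermelon crumbles": 1+4+2 = 7
Line 3: "hollow shell": 2+1 = 3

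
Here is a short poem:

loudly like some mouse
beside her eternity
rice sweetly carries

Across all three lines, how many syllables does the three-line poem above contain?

Line 1: loudly (2), like (1), some (1), mouse (1) → 5
Line 2: beside (2), her (1), eternity (4) → 7
Line 3: rice (1), sweetly (2), carries (2) → 5
Total: 5 + 7 + 5 = 17

17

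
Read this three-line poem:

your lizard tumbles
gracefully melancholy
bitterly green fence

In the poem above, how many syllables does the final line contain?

5

The final line: "bitterly green fence": 3+1+1 = 5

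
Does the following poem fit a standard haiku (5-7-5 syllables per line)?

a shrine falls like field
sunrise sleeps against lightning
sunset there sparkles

Line 1: "a shrine falls like field": 1+1+1+1+1 = 5 ✓
Line 2: "sunrise sleeps against lightning": 2+1+2+2 = 7 ✓
Line 3: "sunset there sparkles": 2+1+2 = 5 ✓

Yes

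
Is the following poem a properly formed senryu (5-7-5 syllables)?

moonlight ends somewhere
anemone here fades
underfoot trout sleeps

No

Line 1: "moonlight ends somewhere": 2+1+2 = 5 ✓
Line 2: "anemone here fades": 4+1+1 = 6 (expected 7)
Line 3: "underfoot trout sleeps": 3+1+1 = 5 ✓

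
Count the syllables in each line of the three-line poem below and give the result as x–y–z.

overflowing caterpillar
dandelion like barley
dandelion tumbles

8–7–6

Line 1: overflowing(4) + caterpillar(4) = 8
Line 2: dandelion(4) + like(1) + barley(2) = 7
Line 3: dandelion(4) + tumbles(2) = 6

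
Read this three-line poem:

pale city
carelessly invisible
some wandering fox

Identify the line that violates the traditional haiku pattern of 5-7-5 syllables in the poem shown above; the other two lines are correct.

Line 1: "pale city": 1+2 = 3 (expected 5)
Line 2: "carelessly invisible": 3+4 = 7 ✓
Line 3: "some wandering fox": 1+3+1 = 5 ✓

The first line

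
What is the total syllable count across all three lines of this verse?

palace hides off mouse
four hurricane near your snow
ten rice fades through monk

Line 1: "palace hides off mouse": 2+1+1+1 = 5
Line 2: "four hurricane near your snow": 1+3+1+1+1 = 7
Line 3: "ten rice fades through monk": 1+1+1+1+1 = 5
Total: 5 + 7 + 5 = 17

17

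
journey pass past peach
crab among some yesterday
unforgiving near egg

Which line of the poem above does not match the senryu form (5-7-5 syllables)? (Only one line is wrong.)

The third line

Line 1: journey(2) + pass(1) + past(1) + peach(1) = 5 ✓
Line 2: crab(1) + among(2) + some(1) + yesterday(3) = 7 ✓
Line 3: unforgiving(4) + near(1) + egg(1) = 6 (expected 5)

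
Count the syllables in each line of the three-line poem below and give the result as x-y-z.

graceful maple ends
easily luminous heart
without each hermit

Line 1: graceful (2), maple (2), ends (1) → 5
Line 2: easily (3), luminous (3), heart (1) → 7
Line 3: without (2), each (1), hermit (2) → 5

5-7-5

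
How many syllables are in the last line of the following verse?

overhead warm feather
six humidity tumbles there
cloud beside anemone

The last line: "cloud beside anemone": 1+2+4 = 7

7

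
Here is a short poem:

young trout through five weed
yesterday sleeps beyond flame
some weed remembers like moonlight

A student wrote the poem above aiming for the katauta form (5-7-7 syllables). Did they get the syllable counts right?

No

Line 1: "young trout through five weed": 1+1+1+1+1 = 5 ✓
Line 2: "yesterday sleeps beyond flame": 3+1+2+1 = 7 ✓
Line 3: "some weed remembers like moonlight": 1+1+3+1+2 = 8 (expected 7)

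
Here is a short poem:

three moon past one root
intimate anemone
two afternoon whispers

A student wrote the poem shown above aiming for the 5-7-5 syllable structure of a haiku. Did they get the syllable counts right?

Line 1: "three moon past one root": 1+1+1+1+1 = 5 ✓
Line 2: "intimate anemone": 3+4 = 7 ✓
Line 3: "two afternoon whispers": 1+3+2 = 6 (expected 5)

No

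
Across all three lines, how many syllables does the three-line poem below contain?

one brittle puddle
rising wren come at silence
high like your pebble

Line 1: one(1) + brittle(2) + puddle(2) = 5
Line 2: rising(2) + wren(1) + come(1) + at(1) + silence(2) = 7
Line 3: high(1) + like(1) + your(1) + pebble(2) = 5
Total: 5 + 7 + 5 = 17

17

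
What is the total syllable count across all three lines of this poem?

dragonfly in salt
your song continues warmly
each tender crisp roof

Line 1: "dragonfly in salt": 3+1+1 = 5
Line 2: "your song continues warmly": 1+1+3+2 = 7
Line 3: "each tender crisp roof": 1+2+1+1 = 5
Total: 5 + 7 + 5 = 17

17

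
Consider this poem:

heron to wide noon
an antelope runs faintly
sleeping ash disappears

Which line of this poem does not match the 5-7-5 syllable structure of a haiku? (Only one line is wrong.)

Line 1: heron (2), to (1), wide (1), noon (1) → 5 ✓
Line 2: an (1), antelope (3), runs (1), faintly (2) → 7 ✓
Line 3: sleeping (2), ash (1), disappears (3) → 6 (expected 5)

The third line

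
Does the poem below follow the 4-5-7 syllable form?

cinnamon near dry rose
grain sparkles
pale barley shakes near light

No

Line 1: "cinnamon near dry rose": 3+1+1+1 = 6 (expected 4)
Line 2: "grain sparkles": 1+2 = 3 (expected 5)
Line 3: "pale barley shakes near light": 1+2+1+1+1 = 6 (expected 7)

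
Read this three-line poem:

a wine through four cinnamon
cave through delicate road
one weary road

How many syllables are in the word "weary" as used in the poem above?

2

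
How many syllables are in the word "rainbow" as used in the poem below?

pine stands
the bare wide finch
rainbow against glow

2

"rainbow" has 2 syllables.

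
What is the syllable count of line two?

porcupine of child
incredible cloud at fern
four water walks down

7

Line two: incredible(4) + cloud(1) + at(1) + fern(1) = 7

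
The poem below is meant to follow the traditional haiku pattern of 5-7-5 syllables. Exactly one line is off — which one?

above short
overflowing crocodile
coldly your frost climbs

The first line

Line 1: "above short": 2+1 = 3 (expected 5)
Line 2: "overflowing crocodile": 4+3 = 7 ✓
Line 3: "coldly your frost climbs": 2+1+1+1 = 5 ✓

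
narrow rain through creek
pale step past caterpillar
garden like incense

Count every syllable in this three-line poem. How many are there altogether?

17

Line 1: narrow (2), rain (1), through (1), creek (1) → 5
Line 2: pale (1), step (1), past (1), caterpillar (4) → 7
Line 3: garden (2), like (1), incense (2) → 5
Total: 5 + 7 + 5 = 17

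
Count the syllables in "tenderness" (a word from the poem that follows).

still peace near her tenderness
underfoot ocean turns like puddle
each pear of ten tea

3

"tenderness" has 3 syllables.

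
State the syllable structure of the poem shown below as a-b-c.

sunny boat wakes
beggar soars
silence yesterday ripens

Line 1: sunny(2) + boat(1) + wakes(1) = 4
Line 2: beggar(2) + soars(1) = 3
Line 3: silence(2) + yesterday(3) + ripens(2) = 7

4-3-7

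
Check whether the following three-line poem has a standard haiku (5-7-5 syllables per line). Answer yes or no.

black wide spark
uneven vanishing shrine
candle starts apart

Line 1: black(1) + wide(1) + spark(1) = 3 (expected 5)
Line 2: uneven(3) + vanishing(3) + shrine(1) = 7 ✓
Line 3: candle(2) + starts(1) + apart(2) = 5 ✓

No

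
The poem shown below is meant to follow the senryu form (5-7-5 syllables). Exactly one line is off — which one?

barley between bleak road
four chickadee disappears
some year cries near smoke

The first line

Line 1: barley(2) + between(2) + bleak(1) + road(1) = 6 (expected 5)
Line 2: four(1) + chickadee(3) + disappears(3) = 7 ✓
Line 3: some(1) + year(1) + cries(1) + near(1) + smoke(1) = 5 ✓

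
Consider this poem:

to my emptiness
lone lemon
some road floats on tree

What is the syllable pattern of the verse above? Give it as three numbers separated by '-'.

Line 1: to (1), my (1), emptiness (3) → 5
Line 2: lone (1), lemon (2) → 3
Line 3: some (1), road (1), floats (1), on (1), tree (1) → 5

5-3-5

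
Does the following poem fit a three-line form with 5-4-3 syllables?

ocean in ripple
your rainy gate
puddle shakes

Line 1: ocean (2), in (1), ripple (2) → 5 ✓
Line 2: your (1), rainy (2), gate (1) → 4 ✓
Line 3: puddle (2), shakes (1) → 3 ✓

Yes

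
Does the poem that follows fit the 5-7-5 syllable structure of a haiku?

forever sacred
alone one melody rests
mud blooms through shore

No

Line 1: forever(3) + sacred(2) = 5 ✓
Line 2: alone(2) + one(1) + melody(3) + rests(1) = 7 ✓
Line 3: mud(1) + blooms(1) + through(1) + shore(1) = 4 (expected 5)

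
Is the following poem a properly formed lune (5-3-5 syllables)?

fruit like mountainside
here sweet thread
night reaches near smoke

Yes

Line 1: fruit(1) + like(1) + mountainside(3) = 5 ✓
Line 2: here(1) + sweet(1) + thread(1) = 3 ✓
Line 3: night(1) + reaches(2) + near(1) + smoke(1) = 5 ✓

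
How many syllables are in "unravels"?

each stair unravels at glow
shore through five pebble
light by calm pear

3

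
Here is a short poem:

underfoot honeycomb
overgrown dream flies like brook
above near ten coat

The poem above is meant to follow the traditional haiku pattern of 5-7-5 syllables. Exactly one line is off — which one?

Line 1: "underfoot honeycomb": 3+3 = 6 (expected 5)
Line 2: "overgrown dream flies like brook": 3+1+1+1+1 = 7 ✓
Line 3: "above near ten coat": 2+1+1+1 = 5 ✓

The first line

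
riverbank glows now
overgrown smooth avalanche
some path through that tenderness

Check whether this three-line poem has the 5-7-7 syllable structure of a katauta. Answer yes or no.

Line 1: "riverbank glows now": 3+1+1 = 5 ✓
Line 2: "overgrown smooth avalanche": 3+1+3 = 7 ✓
Line 3: "some path through that tenderness": 1+1+1+1+3 = 7 ✓

Yes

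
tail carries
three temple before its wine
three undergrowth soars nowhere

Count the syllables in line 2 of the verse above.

Line 2: three (1), temple (2), before (2), its (1), wine (1) → 7

7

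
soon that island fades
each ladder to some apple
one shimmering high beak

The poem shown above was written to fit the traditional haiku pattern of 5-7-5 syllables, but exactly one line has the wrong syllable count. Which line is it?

Line 3

Line 1: soon (1), that (1), island (2), fades (1) → 5 ✓
Line 2: each (1), ladder (2), to (1), some (1), apple (2) → 7 ✓
Line 3: one (1), shimmering (3), high (1), beak (1) → 6 (expected 5)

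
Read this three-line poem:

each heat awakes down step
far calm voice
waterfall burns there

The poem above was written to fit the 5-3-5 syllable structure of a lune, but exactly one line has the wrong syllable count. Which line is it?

Line 1: each (1), heat (1), awakes (2), down (1), step (1) → 6 (expected 5)
Line 2: far (1), calm (1), voice (1) → 3 ✓
Line 3: waterfall (3), burns (1), there (1) → 5 ✓

Line 1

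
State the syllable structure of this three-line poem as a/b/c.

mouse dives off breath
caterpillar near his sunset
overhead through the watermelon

4/8/9

Line 1: "mouse dives off breath": 1+1+1+1 = 4
Line 2: "caterpillar near his sunset": 4+1+1+2 = 8
Line 3: "overhead through the watermelon": 3+1+1+4 = 9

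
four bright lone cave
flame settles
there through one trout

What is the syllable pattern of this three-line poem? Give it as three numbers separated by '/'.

4/3/4

Line 1: four(1) + bright(1) + lone(1) + cave(1) = 4
Line 2: flame(1) + settles(2) = 3
Line 3: there(1) + through(1) + one(1) + trout(1) = 4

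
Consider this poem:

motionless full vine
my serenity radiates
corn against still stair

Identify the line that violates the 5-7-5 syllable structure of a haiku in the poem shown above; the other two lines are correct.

The second line

Line 1: motionless (3), full (1), vine (1) → 5 ✓
Line 2: my (1), serenity (4), radiates (3) → 8 (expected 7)
Line 3: corn (1), against (2), still (1), stair (1) → 5 ✓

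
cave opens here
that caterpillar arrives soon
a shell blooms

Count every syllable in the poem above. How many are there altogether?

15

Line 1: "cave opens here": 1+2+1 = 4
Line 2: "that caterpillar arrives soon": 1+4+2+1 = 8
Line 3: "a shell blooms": 1+1+1 = 3
Total: 4 + 8 + 3 = 15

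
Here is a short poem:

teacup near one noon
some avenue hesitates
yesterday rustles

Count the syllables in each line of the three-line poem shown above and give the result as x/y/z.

Line 1: "teacup near one noon": 2+1+1+1 = 5
Line 2: "some avenue hesitates": 1+3+3 = 7
Line 3: "yesterday rustles": 3+2 = 5

5/7/5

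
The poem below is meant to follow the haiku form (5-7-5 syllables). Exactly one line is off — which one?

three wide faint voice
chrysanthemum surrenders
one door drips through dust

Line 1

Line 1: "three wide faint voice": 1+1+1+1 = 4 (expected 5)
Line 2: "chrysanthemum surrenders": 4+3 = 7 ✓
Line 3: "one door drips through dust": 1+1+1+1+1 = 5 ✓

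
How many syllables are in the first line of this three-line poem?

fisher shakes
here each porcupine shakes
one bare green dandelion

The first line: "fisher shakes": 2+1 = 3

3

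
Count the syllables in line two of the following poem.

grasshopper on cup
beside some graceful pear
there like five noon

6

Line two: "beside some graceful pear": 2+1+2+1 = 6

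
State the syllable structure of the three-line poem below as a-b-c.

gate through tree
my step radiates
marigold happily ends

3-5-7

Line 1: gate (1), through (1), tree (1) → 3
Line 2: my (1), step (1), radiates (3) → 5
Line 3: marigold (3), happily (3), ends (1) → 7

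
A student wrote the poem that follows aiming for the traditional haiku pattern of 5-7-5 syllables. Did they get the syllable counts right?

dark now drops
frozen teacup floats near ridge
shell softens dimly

No

Line 1: dark (1), now (1), drops (1) → 3 (expected 5)
Line 2: frozen (2), teacup (2), floats (1), near (1), ridge (1) → 7 ✓
Line 3: shell (1), softens (2), dimly (2) → 5 ✓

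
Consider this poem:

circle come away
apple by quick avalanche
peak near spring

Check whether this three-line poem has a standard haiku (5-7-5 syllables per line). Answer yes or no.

Line 1: "circle come away": 2+1+2 = 5 ✓
Line 2: "apple by quick avalanche": 2+1+1+3 = 7 ✓
Line 3: "peak near spring": 1+1+1 = 3 (expected 5)

No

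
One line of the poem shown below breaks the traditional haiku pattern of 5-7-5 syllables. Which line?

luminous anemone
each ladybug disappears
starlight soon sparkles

Line 1: "luminous anemone": 3+4 = 7 (expected 5)
Line 2: "each ladybug disappears": 1+3+3 = 7 ✓
Line 3: "starlight soon sparkles": 2+1+2 = 5 ✓

The first line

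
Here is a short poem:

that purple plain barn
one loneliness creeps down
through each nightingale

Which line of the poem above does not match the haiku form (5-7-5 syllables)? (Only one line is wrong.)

Line 2

Line 1: that(1) + purple(2) + plain(1) + barn(1) = 5 ✓
Line 2: one(1) + loneliness(3) + creeps(1) + down(1) = 6 (expected 7)
Line 3: through(1) + each(1) + nightingale(3) = 5 ✓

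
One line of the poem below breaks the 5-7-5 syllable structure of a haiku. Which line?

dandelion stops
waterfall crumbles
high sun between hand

Line 1: dandelion(4) + stops(1) = 5 ✓
Line 2: waterfall(3) + crumbles(2) = 5 (expected 7)
Line 3: high(1) + sun(1) + between(2) + hand(1) = 5 ✓

The second line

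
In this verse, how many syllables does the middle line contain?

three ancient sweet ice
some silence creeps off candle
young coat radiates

The middle line: some(1) + silence(2) + creeps(1) + off(1) + candle(2) = 7

7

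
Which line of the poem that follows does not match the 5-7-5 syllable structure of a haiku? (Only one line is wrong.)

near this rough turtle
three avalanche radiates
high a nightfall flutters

Line 1: "near this rough turtle": 1+1+1+2 = 5 ✓
Line 2: "three avalanche radiates": 1+3+3 = 7 ✓
Line 3: "high a nightfall flutters": 1+1+2+2 = 6 (expected 5)

Line 3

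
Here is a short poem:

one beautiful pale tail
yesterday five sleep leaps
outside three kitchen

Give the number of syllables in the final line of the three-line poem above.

5

The final line: outside(2) + three(1) + kitchen(2) = 5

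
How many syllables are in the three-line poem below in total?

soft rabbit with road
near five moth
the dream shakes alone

13

Line 1: "soft rabbit with road": 1+2+1+1 = 5
Line 2: "near five moth": 1+1+1 = 3
Line 3: "the dream shakes alone": 1+1+1+2 = 5
Total: 5 + 3 + 5 = 13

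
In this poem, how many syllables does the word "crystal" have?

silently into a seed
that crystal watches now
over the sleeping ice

2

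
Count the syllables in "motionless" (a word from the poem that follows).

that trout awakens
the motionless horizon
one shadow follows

3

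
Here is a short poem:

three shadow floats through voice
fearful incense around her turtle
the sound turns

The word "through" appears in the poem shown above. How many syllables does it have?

1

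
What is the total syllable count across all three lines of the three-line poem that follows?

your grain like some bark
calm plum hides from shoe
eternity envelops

Line 1: your (1), grain (1), like (1), some (1), bark (1) → 5
Line 2: calm (1), plum (1), hides (1), from (1), shoe (1) → 5
Line 3: eternity (4), envelops (3) → 7
Total: 5 + 5 + 7 = 17

17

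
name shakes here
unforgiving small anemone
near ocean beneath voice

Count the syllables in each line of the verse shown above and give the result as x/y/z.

3/9/6

Line 1: name(1) + shakes(1) + here(1) = 3
Line 2: unforgiving(4) + small(1) + anemone(4) = 9
Line 3: near(1) + ocean(2) + beneath(2) + voice(1) = 6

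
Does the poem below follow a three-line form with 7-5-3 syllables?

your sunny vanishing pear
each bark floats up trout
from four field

Yes

Line 1: your(1) + sunny(2) + vanishing(3) + pear(1) = 7 ✓
Line 2: each(1) + bark(1) + floats(1) + up(1) + trout(1) = 5 ✓
Line 3: from(1) + four(1) + field(1) = 3 ✓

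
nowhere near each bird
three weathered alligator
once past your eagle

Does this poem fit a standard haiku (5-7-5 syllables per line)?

Line 1: nowhere(2) + near(1) + each(1) + bird(1) = 5 ✓
Line 2: three(1) + weathered(2) + alligator(4) = 7 ✓
Line 3: once(1) + past(1) + your(1) + eagle(2) = 5 ✓

Yes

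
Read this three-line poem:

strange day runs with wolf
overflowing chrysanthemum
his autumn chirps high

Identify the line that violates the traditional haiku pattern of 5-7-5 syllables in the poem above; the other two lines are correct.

Line 2

Line 1: "strange day runs with wolf": 1+1+1+1+1 = 5 ✓
Line 2: "overflowing chrysanthemum": 4+4 = 8 (expected 7)
Line 3: "his autumn chirps high": 1+2+1+1 = 5 ✓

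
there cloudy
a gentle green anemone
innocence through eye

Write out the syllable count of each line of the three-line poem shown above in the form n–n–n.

Line 1: "there cloudy": 1+2 = 3
Line 2: "a gentle green anemone": 1+2+1+4 = 8
Line 3: "innocence through eye": 3+1+1 = 5

3–8–5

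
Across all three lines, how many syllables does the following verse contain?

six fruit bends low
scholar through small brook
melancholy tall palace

16

Line 1: six(1) + fruit(1) + bends(1) + low(1) = 4
Line 2: scholar(2) + through(1) + small(1) + brook(1) = 5
Line 3: melancholy(4) + tall(1) + palace(2) = 7
Total: 4 + 5 + 7 = 16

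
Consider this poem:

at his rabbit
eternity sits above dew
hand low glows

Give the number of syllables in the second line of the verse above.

The second line: eternity (4), sits (1), above (2), dew (1) → 8

8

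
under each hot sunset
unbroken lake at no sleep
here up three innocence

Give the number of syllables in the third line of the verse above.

6

The third line: here (1), up (1), three (1), innocence (3) → 6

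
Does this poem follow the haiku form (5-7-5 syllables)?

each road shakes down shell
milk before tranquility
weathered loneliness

Line 1: each(1) + road(1) + shakes(1) + down(1) + shell(1) = 5 ✓
Line 2: milk(1) + before(2) + tranquility(4) = 7 ✓
Line 3: weathered(2) + loneliness(3) = 5 ✓

Yes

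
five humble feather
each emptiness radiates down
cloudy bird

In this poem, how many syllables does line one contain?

Line one: "five humble feather": 1+2+2 = 5

5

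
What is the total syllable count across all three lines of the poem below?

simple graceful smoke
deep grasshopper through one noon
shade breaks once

15

Line 1: simple (2), graceful (2), smoke (1) → 5
Line 2: deep (1), grasshopper (3), through (1), one (1), noon (1) → 7
Line 3: shade (1), breaks (1), once (1) → 3
Total: 5 + 7 + 3 = 15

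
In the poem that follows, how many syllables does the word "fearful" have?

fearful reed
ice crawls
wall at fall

2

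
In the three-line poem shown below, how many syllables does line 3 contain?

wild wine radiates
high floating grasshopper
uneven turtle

5

Line 3: "uneven turtle": 3+2 = 5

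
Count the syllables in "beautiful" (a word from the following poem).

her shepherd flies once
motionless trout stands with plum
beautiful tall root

"beautiful" has 3 syllables.

3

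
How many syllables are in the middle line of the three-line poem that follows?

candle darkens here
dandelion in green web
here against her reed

The middle line: dandelion(4) + in(1) + green(1) + web(1) = 7

7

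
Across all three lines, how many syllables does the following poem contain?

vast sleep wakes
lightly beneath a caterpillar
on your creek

15

Line 1: vast(1) + sleep(1) + wakes(1) = 3
Line 2: lightly(2) + beneath(2) + a(1) + caterpillar(4) = 9
Line 3: on(1) + your(1) + creek(1) = 3
Total: 3 + 9 + 3 = 15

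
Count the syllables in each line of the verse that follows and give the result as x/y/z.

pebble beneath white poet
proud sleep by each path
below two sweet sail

7/5/5

Line 1: "pebble beneath white poet": 2+2+1+2 = 7
Line 2: "proud sleep by each path": 1+1+1+1+1 = 5
Line 3: "below two sweet sail": 2+1+1+1 = 5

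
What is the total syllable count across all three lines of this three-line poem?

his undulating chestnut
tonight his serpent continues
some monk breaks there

19

Line 1: his (1), undulating (4), chestnut (2) → 7
Line 2: tonight (2), his (1), serpent (2), continues (3) → 8
Line 3: some (1), monk (1), breaks (1), there (1) → 4
Total: 7 + 8 + 4 = 19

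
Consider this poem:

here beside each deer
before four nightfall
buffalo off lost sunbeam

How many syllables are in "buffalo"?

3

"buffalo" has 3 syllables.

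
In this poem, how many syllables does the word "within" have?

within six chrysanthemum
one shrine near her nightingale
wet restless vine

2

"within" has 2 syllables.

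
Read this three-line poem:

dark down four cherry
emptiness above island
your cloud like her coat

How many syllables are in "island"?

2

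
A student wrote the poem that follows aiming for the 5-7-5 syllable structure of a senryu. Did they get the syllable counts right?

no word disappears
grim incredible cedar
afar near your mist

Yes

Line 1: no(1) + word(1) + disappears(3) = 5 ✓
Line 2: grim(1) + incredible(4) + cedar(2) = 7 ✓
Line 3: afar(2) + near(1) + your(1) + mist(1) = 5 ✓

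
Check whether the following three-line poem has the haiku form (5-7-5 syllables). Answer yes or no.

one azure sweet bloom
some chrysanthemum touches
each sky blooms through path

Line 1: one (1), azure (2), sweet (1), bloom (1) → 5 ✓
Line 2: some (1), chrysanthemum (4), touches (2) → 7 ✓
Line 3: each (1), sky (1), blooms (1), through (1), path (1) → 5 ✓

Yes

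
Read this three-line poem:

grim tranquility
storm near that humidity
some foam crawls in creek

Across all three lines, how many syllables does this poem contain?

Line 1: grim(1) + tranquility(4) = 5
Line 2: storm(1) + near(1) + that(1) + humidity(4) = 7
Line 3: some(1) + foam(1) + crawls(1) + in(1) + creek(1) = 5
Total: 5 + 7 + 5 = 17

17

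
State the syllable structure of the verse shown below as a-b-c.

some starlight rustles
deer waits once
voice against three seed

Line 1: some (1), starlight (2), rustles (2) → 5
Line 2: deer (1), waits (1), once (1) → 3
Line 3: voice (1), against (2), three (1), seed (1) → 5

5-3-5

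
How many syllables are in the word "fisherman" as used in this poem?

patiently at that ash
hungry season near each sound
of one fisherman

3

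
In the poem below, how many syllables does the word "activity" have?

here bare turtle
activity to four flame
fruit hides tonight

4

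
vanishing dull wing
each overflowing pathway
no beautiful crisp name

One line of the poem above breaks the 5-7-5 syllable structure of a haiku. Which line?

Line 1: vanishing (3), dull (1), wing (1) → 5 ✓
Line 2: each (1), overflowing (4), pathway (2) → 7 ✓
Line 3: no (1), beautiful (3), crisp (1), name (1) → 6 (expected 5)

Line 3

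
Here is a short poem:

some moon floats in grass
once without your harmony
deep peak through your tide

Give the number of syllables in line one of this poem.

Line one: some (1), moon (1), floats (1), in (1), grass (1) → 5

5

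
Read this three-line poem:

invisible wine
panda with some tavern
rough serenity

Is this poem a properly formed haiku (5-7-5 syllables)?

No

Line 1: invisible (4), wine (1) → 5 ✓
Line 2: panda (2), with (1), some (1), tavern (2) → 6 (expected 7)
Line 3: rough (1), serenity (4) → 5 ✓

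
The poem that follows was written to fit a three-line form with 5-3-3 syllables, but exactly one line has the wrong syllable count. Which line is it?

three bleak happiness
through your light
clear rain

Line 3

Line 1: "three bleak happiness": 1+1+3 = 5 ✓
Line 2: "through your light": 1+1+1 = 3 ✓
Line 3: "clear rain": 1+1 = 2 (expected 3)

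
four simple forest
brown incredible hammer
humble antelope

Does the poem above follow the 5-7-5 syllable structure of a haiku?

Yes

Line 1: four(1) + simple(2) + forest(2) = 5 ✓
Line 2: brown(1) + incredible(4) + hammer(2) = 7 ✓
Line 3: humble(2) + antelope(3) = 5 ✓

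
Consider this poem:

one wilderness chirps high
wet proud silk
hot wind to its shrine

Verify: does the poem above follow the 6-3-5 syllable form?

Line 1: one (1), wilderness (3), chirps (1), high (1) → 6 ✓
Line 2: wet (1), proud (1), silk (1) → 3 ✓
Line 3: hot (1), wind (1), to (1), its (1), shrine (1) → 5 ✓

Yes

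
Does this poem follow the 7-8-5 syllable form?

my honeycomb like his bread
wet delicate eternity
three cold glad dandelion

Line 1: my(1) + honeycomb(3) + like(1) + his(1) + bread(1) = 7 ✓
Line 2: wet(1) + delicate(3) + eternity(4) = 8 ✓
Line 3: three(1) + cold(1) + glad(1) + dandelion(4) = 7 (expected 5)

No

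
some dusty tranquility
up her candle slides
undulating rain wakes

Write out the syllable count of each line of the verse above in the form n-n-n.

Line 1: some(1) + dusty(2) + tranquility(4) = 7
Line 2: up(1) + her(1) + candle(2) + slides(1) = 5
Line 3: undulating(4) + rain(1) + wakes(1) = 6

7-5-6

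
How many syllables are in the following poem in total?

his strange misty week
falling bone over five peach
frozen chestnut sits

17

Line 1: his(1) + strange(1) + misty(2) + week(1) = 5
Line 2: falling(2) + bone(1) + over(2) + five(1) + peach(1) = 7
Line 3: frozen(2) + chestnut(2) + sits(1) = 5
Total: 5 + 7 + 5 = 17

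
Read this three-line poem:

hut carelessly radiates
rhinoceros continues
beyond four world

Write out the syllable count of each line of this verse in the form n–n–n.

7–7–4

Line 1: "hut carelessly radiates": 1+3+3 = 7
Line 2: "rhinoceros continues": 4+3 = 7
Line 3: "beyond four world": 2+1+1 = 4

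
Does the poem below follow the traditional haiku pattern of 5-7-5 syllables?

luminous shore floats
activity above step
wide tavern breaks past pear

Line 1: luminous (3), shore (1), floats (1) → 5 ✓
Line 2: activity (4), above (2), step (1) → 7 ✓
Line 3: wide (1), tavern (2), breaks (1), past (1), pear (1) → 6 (expected 5)

No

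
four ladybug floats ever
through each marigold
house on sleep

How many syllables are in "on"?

1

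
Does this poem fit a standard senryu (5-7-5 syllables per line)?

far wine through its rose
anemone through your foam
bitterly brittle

Yes

Line 1: "far wine through its rose": 1+1+1+1+1 = 5 ✓
Line 2: "anemone through your foam": 4+1+1+1 = 7 ✓
Line 3: "bitterly brittle": 3+2 = 5 ✓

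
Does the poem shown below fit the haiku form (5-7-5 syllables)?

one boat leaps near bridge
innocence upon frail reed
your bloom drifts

Line 1: one (1), boat (1), leaps (1), near (1), bridge (1) → 5 ✓
Line 2: innocence (3), upon (2), frail (1), reed (1) → 7 ✓
Line 3: your (1), bloom (1), drifts (1) → 3 (expected 5)

No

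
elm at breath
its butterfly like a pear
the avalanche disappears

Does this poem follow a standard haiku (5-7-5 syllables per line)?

No

Line 1: elm (1), at (1), breath (1) → 3 (expected 5)
Line 2: its (1), butterfly (3), like (1), a (1), pear (1) → 7 ✓
Line 3: the (1), avalanche (3), disappears (3) → 7 (expected 5)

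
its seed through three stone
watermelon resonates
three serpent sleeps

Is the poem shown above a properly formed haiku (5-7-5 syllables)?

Line 1: its (1), seed (1), through (1), three (1), stone (1) → 5 ✓
Line 2: watermelon (4), resonates (3) → 7 ✓
Line 3: three (1), serpent (2), sleeps (1) → 4 (expected 5)

No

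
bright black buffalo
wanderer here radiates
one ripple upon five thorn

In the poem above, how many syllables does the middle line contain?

7

The middle line: "wanderer here radiates": 3+1+3 = 7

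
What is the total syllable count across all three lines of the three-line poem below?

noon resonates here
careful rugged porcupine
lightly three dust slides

Line 1: noon(1) + resonates(3) + here(1) = 5
Line 2: careful(2) + rugged(2) + porcupine(3) = 7
Line 3: lightly(2) + three(1) + dust(1) + slides(1) = 5
Total: 5 + 7 + 5 = 17

17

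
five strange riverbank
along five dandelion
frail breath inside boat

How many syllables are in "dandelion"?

4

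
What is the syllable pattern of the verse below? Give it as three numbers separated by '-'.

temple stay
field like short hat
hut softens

Line 1: "temple stay": 2+1 = 3
Line 2: "field like short hat": 1+1+1+1 = 4
Line 3: "hut softens": 1+2 = 3

3-4-3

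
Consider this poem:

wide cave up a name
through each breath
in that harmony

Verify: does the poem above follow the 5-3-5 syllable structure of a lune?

Yes

Line 1: wide (1), cave (1), up (1), a (1), name (1) → 5 ✓
Line 2: through (1), each (1), breath (1) → 3 ✓
Line 3: in (1), that (1), harmony (3) → 5 ✓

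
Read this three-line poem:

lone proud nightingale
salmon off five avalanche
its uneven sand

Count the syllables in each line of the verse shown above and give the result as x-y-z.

5-7-5

Line 1: lone (1), proud (1), nightingale (3) → 5
Line 2: salmon (2), off (1), five (1), avalanche (3) → 7
Line 3: its (1), uneven (3), sand (1) → 5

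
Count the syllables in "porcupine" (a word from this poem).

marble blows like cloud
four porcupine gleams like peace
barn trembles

3

"porcupine" has 3 syllables.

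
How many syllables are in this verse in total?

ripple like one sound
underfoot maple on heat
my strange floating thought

Line 1: ripple (2), like (1), one (1), sound (1) → 5
Line 2: underfoot (3), maple (2), on (1), heat (1) → 7
Line 3: my (1), strange (1), floating (2), thought (1) → 5
Total: 5 + 7 + 5 = 17

17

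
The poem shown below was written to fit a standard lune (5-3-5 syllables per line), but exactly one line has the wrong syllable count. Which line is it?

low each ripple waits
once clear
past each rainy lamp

Line 1: low (1), each (1), ripple (2), waits (1) → 5 ✓
Line 2: once (1), clear (1) → 2 (expected 3)
Line 3: past (1), each (1), rainy (2), lamp (1) → 5 ✓

The second line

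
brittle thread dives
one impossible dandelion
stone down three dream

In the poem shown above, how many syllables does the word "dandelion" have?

4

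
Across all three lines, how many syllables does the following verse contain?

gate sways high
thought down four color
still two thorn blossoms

13

Line 1: gate(1) + sways(1) + high(1) = 3
Line 2: thought(1) + down(1) + four(1) + color(2) = 5
Line 3: still(1) + two(1) + thorn(1) + blossoms(2) = 5
Total: 3 + 5 + 5 = 13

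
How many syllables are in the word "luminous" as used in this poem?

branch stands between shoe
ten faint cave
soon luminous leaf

3

"luminous" has 3 syllables.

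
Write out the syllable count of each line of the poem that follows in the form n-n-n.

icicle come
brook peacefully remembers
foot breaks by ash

Line 1: icicle(3) + come(1) = 4
Line 2: brook(1) + peacefully(3) + remembers(3) = 7
Line 3: foot(1) + breaks(1) + by(1) + ash(1) = 4

4-7-4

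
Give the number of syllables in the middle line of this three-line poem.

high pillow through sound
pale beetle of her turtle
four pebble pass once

The middle line: pale (1), beetle (2), of (1), her (1), turtle (2) → 7

7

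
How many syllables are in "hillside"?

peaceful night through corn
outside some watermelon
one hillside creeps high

2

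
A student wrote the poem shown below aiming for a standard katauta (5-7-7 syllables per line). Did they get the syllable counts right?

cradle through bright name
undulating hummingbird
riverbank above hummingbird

No

Line 1: "cradle through bright name": 2+1+1+1 = 5 ✓
Line 2: "undulating hummingbird": 4+3 = 7 ✓
Line 3: "riverbank above hummingbird": 3+2+3 = 8 (expected 7)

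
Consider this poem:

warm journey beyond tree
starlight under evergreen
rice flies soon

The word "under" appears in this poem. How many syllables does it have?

"under" has 2 syllables.

2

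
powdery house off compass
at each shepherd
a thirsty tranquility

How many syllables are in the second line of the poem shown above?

4

The second line: "at each shepherd": 1+1+2 = 4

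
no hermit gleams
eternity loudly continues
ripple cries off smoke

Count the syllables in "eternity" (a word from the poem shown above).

4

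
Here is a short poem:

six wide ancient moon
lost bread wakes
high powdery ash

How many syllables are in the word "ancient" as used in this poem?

2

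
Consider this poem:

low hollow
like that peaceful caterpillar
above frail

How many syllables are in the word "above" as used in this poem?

"above" has 2 syllables.

2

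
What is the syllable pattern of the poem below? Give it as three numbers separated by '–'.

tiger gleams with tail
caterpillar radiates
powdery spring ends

Line 1: tiger (2), gleams (1), with (1), tail (1) → 5
Line 2: caterpillar (4), radiates (3) → 7
Line 3: powdery (3), spring (1), ends (1) → 5

5–7–5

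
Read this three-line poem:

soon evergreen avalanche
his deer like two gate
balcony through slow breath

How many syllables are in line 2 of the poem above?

Line 2: "his deer like two gate": 1+1+1+1+1 = 5

5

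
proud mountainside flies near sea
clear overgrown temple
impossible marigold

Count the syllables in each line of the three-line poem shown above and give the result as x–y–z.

Line 1: "proud mountainside flies near sea": 1+3+1+1+1 = 7
Line 2: "clear overgrown temple": 1+3+2 = 6
Line 3: "impossible marigold": 4+3 = 7

7–6–7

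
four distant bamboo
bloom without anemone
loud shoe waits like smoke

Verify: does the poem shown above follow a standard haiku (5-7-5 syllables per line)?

Line 1: "four distant bamboo": 1+2+2 = 5 ✓
Line 2: "bloom without anemone": 1+2+4 = 7 ✓
Line 3: "loud shoe waits like smoke": 1+1+1+1+1 = 5 ✓

Yes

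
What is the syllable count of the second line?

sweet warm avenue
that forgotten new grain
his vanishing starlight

The second line: that (1), forgotten (3), new (1), grain (1) → 6

6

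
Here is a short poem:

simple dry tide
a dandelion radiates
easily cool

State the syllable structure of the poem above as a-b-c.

4-8-4

Line 1: "simple dry tide": 2+1+1 = 4
Line 2: "a dandelion radiates": 1+4+3 = 8
Line 3: "easily cool": 3+1 = 4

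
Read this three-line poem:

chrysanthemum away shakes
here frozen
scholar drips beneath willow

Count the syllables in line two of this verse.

3

Line two: here (1), frozen (2) → 3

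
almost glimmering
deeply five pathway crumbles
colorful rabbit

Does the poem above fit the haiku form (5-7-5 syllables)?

Yes

Line 1: "almost glimmering": 2+3 = 5 ✓
Line 2: "deeply five pathway crumbles": 2+1+2+2 = 7 ✓
Line 3: "colorful rabbit": 3+2 = 5 ✓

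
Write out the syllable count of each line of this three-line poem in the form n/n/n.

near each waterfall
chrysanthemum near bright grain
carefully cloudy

5/7/5

Line 1: near(1) + each(1) + waterfall(3) = 5
Line 2: chrysanthemum(4) + near(1) + bright(1) + grain(1) = 7
Line 3: carefully(3) + cloudy(2) = 5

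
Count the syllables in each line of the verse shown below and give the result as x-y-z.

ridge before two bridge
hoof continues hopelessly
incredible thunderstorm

5-7-7

Line 1: "ridge before two bridge": 1+2+1+1 = 5
Line 2: "hoof continues hopelessly": 1+3+3 = 7
Line 3: "incredible thunderstorm": 4+3 = 7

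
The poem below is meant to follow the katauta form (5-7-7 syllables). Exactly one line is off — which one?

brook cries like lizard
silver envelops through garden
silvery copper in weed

Line 2

Line 1: brook (1), cries (1), like (1), lizard (2) → 5 ✓
Line 2: silver (2), envelops (3), through (1), garden (2) → 8 (expected 7)
Line 3: silvery (3), copper (2), in (1), weed (1) → 7 ✓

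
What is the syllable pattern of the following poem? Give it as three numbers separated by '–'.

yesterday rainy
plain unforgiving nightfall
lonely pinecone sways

5–7–5

Line 1: yesterday(3) + rainy(2) = 5
Line 2: plain(1) + unforgiving(4) + nightfall(2) = 7
Line 3: lonely(2) + pinecone(2) + sways(1) = 5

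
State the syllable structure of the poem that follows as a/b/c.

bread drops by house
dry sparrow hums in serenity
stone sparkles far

4/9/4

Line 1: bread (1), drops (1), by (1), house (1) → 4
Line 2: dry (1), sparrow (2), hums (1), in (1), serenity (4) → 9
Line 3: stone (1), sparkles (2), far (1) → 4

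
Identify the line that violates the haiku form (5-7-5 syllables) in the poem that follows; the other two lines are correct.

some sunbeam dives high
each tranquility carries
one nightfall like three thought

Line 1: some (1), sunbeam (2), dives (1), high (1) → 5 ✓
Line 2: each (1), tranquility (4), carries (2) → 7 ✓
Line 3: one (1), nightfall (2), like (1), three (1), thought (1) → 6 (expected 5)

The third line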